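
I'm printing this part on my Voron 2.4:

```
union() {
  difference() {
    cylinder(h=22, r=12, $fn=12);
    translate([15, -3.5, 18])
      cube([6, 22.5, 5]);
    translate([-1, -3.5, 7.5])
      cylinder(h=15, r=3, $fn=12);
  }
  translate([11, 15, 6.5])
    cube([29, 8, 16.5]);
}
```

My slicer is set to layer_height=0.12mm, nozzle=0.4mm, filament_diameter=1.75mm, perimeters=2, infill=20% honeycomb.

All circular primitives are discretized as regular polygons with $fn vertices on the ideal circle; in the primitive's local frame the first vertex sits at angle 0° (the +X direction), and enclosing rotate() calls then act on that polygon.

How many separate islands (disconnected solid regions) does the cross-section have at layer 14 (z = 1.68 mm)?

At z = 1.68 mm: the cylinder: section is a regular 12-gon, circumradius r=12; the cube at (15, -3.5) is absent (z outside [18, 23]); the cylinder at (-1, -3.5) is not intersected at this z (z outside [7.5, 22.5]); Taking the first minus the rest: none of the subtracted shapes is present at this height, so the r=12 cylinder is unchanged — 1 connected region; the cube at (11, 15) is absent (z outside [6.5, 23]); Merging all regions: only the result so far is present, so the union is just that shape — 1 connected region. Overall, the cross-section is a single solid region. Island count = 1.

1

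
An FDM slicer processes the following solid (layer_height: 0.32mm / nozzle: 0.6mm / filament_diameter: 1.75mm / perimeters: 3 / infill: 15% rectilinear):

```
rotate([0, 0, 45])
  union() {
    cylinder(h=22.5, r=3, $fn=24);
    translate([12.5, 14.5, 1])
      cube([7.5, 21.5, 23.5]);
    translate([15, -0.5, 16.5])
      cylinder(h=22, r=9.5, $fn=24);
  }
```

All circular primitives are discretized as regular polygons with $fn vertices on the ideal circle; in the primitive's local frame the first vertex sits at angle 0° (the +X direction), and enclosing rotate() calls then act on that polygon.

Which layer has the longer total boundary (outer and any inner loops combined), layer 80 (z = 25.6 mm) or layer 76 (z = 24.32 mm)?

layer 76 (z = 24.32 mm)

Layer 80 (z = 25.6): the cylinder is absent (z outside [0, 22.5]); the cube at (12.5, 14.5) is absent (z outside [1, 24.5]); the cylinder at (15, -0.5): section is a regular 24-gon, circumradius r=9.5 (perimeter = 2·24·9.500·sin(180°/24) = 59.52 mm); Combining (union): only the r=9.5 cylinder at (15, -0.5) is present, so the union is just that shape — boundary = 59.52 mm; (whole slice rotated 45° about Z — lengths, areas and connectivity unchanged). So its perimeter = 59.52 mm. Layer 76 (z = 24.32): the cylinder is absent (z outside [0, 22.5]); the cube at (12.5, 14.5) is present — its section is the full 7.5×21.5 rectangle (perimeter 58.00 mm); the r=9.5 cylinder at (15, -0.5) contributes a regular 24-gon of circumradius 9.5 (perimeter = 2·24·9.500·sin(180°/24) = 59.52 mm); Merging all regions: the 2 present regions are separate (no shared area or edge), so areas and boundary lengths simply add and each stays a separate island — boundary = 117.52 mm; (rotated 45° about Z; rotation is an isometry so areas/perimeters/island counts are preserved). So its perimeter = 117.52 mm. Layer 76 is larger (117.52 vs 59.52 mm).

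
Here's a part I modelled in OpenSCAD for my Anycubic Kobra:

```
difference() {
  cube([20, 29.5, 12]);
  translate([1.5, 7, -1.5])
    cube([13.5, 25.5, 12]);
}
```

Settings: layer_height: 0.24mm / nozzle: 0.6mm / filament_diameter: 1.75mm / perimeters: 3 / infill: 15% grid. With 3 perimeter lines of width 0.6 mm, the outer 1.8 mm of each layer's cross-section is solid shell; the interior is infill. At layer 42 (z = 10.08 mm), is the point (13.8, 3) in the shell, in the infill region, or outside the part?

infill

At z = 10.08 mm: the cube (footprint 20×29.5) is included at this height; the 13.5×25.5 cube at (1.5, 7) contributes its full rectangle; Taking the first minus the rest: starting from the 20×29.5 cube, the 13.5×25.5 cube at (1.5, 7) partially overlaps it — only the 303.75 mm² overlap (of its 344.25 mm²) is removed, clipping the outline — 1 connected region. Overall, the cross-section is a single solid region. The nearest boundary edge runs (20.00, 0.00)→(0.00, 0.00); distance from the point to it = 3.00 mm. The point is inside the cross-section and 3.00 mm from the nearest boundary — more than the 1.8 mm shell width (3 × 0.6), so it's in the infill interior.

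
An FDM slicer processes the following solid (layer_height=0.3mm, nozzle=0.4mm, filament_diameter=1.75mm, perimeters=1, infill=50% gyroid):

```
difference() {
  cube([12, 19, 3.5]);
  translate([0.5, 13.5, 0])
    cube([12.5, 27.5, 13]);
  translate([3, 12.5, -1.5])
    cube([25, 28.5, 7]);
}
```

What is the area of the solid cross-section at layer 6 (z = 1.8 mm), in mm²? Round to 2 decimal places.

At z = 1.8 mm: the cube is present — its section is the full 12×19 rectangle (area 228.00 mm²); the cube at (0.5, 13.5) is present — its section is the full 12.5×27.5 rectangle (area 343.75 mm²); the cube at (3, 12.5) is present — its section is the full 25×28.5 rectangle (area 712.50 mm²); Subtracting the remaining from the first: starting from the 12×19 cube (228.00 mm²), the 12.5×27.5 cube at (0.5, 13.5) partially overlaps it — only the 63.25 mm² overlap (of its 343.75 mm²) is removed, clipping the outline; the 25×28.5 cube at (3, 12.5) partially overlaps it — only the 9.00 mm² overlap (of its 712.50 mm²) is removed, clipping the outline — area = 155.75 mm². Overall, the cross-section is a single solid region. Net area = 155.75 mm².

155.75 mm²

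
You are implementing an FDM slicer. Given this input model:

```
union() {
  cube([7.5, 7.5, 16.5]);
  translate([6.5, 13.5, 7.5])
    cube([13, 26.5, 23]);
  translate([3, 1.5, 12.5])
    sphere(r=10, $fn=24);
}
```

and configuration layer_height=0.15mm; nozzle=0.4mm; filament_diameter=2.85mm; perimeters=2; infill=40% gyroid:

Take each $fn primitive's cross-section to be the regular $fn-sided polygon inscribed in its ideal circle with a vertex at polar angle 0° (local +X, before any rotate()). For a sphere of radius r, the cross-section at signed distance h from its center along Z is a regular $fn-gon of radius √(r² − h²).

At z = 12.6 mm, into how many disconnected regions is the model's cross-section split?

At z = 12.6 mm: the cube (footprint 7.5×7.5) is included at this height; the cube at (6.5, 13.5) (footprint 13×26.5) is included at this height; the sphere at (3, 1.5): section is a regular 24-gon, circumradius = √(r²−h²) = √(10²−0.1²) = 9.999; Taking the union: the regions partially overlap (shared area 56.25 mm²), so overlapping operands fuse into one piece — 2 connected regions. The result has 2 disconnected regions.

2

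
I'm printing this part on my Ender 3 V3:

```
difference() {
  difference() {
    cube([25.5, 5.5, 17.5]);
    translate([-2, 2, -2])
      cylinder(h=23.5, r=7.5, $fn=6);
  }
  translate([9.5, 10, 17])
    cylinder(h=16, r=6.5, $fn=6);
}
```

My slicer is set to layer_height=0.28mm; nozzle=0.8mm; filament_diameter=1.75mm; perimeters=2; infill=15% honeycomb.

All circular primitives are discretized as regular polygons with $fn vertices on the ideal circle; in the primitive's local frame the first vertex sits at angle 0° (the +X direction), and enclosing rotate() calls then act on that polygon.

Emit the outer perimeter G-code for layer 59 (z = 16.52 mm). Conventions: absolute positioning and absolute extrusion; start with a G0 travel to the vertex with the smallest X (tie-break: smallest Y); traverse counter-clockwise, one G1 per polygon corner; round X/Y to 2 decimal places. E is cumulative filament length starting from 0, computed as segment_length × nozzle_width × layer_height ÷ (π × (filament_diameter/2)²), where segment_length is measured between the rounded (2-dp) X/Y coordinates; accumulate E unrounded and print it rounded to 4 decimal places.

G0 X3.48 Y5.50 Z16.52
G1 X5.50 Y2.00 E0.3763
G1 X4.35 Y0.00 E0.5912
G1 X25.50 Y0.00 E2.5609
G1 X25.50 Y5.50 E3.0731
G1 X3.48 Y5.50 E5.1238

At z = 16.52 mm: the 25.5×5.5 cube contributes its full rectangle; the r=7.5 cylinder at (-2, 2) gives a regular 6-gon of circumradius 7.5 (constant along its height); Taking the first minus the rest: starting from the 25.5×5.5 cube, the r=7.5 cylinder at (-2, 2) partially overlaps it — only the 25.56 mm² overlap (of its 146.14 mm²) is removed, clipping the outline — 1 connected region; the cylinder at (9.5, 10) is absent (z outside [17, 33]); Subtracting the remaining from the first: none of the subtracted shapes is present at this height, so that combined region is unchanged — 1 connected region. The outline is a single polygon with 5 vertices. Extrusion per mm of travel: 0.8 × 0.28 / (π × 0.875²) = 0.093128. Accumulating E over each segment gives final E = 5.1238.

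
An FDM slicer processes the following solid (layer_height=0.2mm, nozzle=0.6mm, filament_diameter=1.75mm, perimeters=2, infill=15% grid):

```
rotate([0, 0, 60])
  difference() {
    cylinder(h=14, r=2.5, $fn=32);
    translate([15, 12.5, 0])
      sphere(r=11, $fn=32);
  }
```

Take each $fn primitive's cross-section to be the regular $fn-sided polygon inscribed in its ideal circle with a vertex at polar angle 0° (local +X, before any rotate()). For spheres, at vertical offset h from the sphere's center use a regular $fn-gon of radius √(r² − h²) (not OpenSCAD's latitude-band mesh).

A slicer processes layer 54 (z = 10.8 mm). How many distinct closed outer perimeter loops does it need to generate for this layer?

1

At z = 10.8 mm: the r=2.5 cylinder contributes a regular 32-gon of circumradius 2.5; the r=11 sphere at (15, 12.5) slices to a regular 32-gon of circumradius 2.088 (√(r²−h²) with h=10.8 from center); Subtracting the remaining from the first: starting from the r=2.5 cylinder, the r=11 sphere at (15, 12.5) misses the remaining region (no effect) — 1 connected region; (rotated 60° about Z; rotation is an isometry so areas/perimeters/island counts are preserved). The result has 1 disconnected region.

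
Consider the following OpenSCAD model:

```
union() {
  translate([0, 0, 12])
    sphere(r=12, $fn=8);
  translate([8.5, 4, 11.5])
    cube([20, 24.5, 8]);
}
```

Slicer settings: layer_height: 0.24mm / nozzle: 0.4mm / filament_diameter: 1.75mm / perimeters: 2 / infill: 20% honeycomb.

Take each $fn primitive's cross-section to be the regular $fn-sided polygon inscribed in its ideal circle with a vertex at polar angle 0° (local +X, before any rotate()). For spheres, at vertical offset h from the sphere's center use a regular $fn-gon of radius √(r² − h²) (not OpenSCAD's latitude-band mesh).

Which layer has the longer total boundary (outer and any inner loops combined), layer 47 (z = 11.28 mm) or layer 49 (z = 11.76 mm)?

layer 49 (z = 11.76 mm)

Layer 47 (z = 11.28): the sphere: section is a regular 8-gon, circumradius = √(r²−h²) = √(12²−0.72²) = 11.978 (perimeter = 2·8·11.978·sin(180°/8) = 73.34 mm); the cube at (8.5, 4) does not reach this height (z outside [11.5, 19.5]); Combining (union): only the r=12 sphere is present, so the union is just that shape — boundary = 73.34 mm. So its perimeter = 73.34 mm. Layer 49 (z = 11.76): the r=12 sphere slices to a regular 8-gon of circumradius 11.998 (√(r²−h²) with h=0.24 from center) (perimeter = 2·8·11.998·sin(180°/8) = 73.46 mm); the cube at (8.5, 4) is present — its section is the full 20×24.5 rectangle (perimeter 89.00 mm); Merging all regions: the regions partially overlap (shared area 4.09 mm²), so the edge portions inside another operand are dropped and the merged outline is re-measured after clipping — boundary = 151.37 mm. So its perimeter = 151.37 mm. Layer 49 is larger (151.37 vs 73.34 mm).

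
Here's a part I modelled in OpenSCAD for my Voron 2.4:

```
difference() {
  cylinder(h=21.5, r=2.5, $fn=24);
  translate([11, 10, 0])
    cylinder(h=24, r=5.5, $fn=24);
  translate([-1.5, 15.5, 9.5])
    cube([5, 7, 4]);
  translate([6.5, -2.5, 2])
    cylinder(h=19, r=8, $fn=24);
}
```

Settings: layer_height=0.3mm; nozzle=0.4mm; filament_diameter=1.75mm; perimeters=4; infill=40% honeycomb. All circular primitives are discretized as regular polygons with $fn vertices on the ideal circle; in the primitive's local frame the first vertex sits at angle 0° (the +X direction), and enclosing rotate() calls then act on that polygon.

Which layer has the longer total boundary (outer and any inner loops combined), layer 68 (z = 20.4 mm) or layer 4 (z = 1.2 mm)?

layer 4 (z = 1.2 mm)

Layer 68 (z = 20.4): the cylinder: section is a regular 24-gon, circumradius r=2.5 (perimeter = 2·24·2.500·sin(180°/24) = 15.66 mm); the r=5.5 cylinder at (11, 10) gives a regular 24-gon of circumradius 5.5 (constant along its height) (perimeter = 2·24·5.500·sin(180°/24) = 34.46 mm); the cube at (-1.5, 15.5) is not intersected at this z (z outside [9.5, 13.5]); the cylinder at (6.5, -2.5): section is a regular 24-gon, circumradius r=8 (perimeter = 2·24·8.000·sin(180°/24) = 50.12 mm); After the difference (first − rest): starting from the r=2.5 cylinder, the r=5.5 cylinder at (11, 10) misses the remaining region (no effect); the r=8 cylinder at (6.5, -2.5) partially overlaps it — only the 13.93 mm² overlap (of its 198.77 mm²) is removed, clipping the outline — boundary = 11.50 mm. So its perimeter = 11.50 mm. Layer 4 (z = 1.2): the cylinder: section is a regular 24-gon, circumradius r=2.5 (perimeter = 2·24·2.500·sin(180°/24) = 15.66 mm); the r=5.5 cylinder at (11, 10) contributes a regular 24-gon of circumradius 5.5 (perimeter = 2·24·5.500·sin(180°/24) = 34.46 mm); the cube at (-1.5, 15.5) does not reach this height (z outside [9.5, 13.5]); the cylinder at (6.5, -2.5) does not reach this height (z outside [2, 21]); Taking the first minus the rest: starting from the r=2.5 cylinder, the r=5.5 cylinder at (11, 10) misses the remaining region (no effect) — boundary = 15.66 mm. So its perimeter = 15.66 mm. Layer 4 is larger (15.66 vs 11.50 mm).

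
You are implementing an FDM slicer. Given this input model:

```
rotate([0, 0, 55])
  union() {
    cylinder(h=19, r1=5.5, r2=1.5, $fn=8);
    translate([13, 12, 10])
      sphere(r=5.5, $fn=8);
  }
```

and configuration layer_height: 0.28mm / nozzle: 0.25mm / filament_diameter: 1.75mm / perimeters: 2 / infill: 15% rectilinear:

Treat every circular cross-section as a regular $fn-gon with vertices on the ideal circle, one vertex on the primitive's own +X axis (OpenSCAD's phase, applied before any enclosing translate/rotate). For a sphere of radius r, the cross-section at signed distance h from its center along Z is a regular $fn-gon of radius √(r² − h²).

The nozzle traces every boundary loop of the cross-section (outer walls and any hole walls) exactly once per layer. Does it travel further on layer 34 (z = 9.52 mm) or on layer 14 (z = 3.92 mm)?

layer 34 (z = 9.52 mm)

Layer 34 (z = 9.52): the cone (r1=5.5→r2=1.5) has section circumradius 3.496 here — a regular 8-gon (perimeter = 2·8·3.496·sin(180°/8) = 21.40 mm); the sphere at (13, 12): section is a regular 8-gon, circumradius = √(r²−h²) = √(5.5²−0.48²) = 5.479 (perimeter = 2·8·5.479·sin(180°/8) = 33.55 mm); Combining (union): the 2 present regions are separate (no shared area or edge), so areas and boundary lengths simply add and each stays a separate island — boundary = 54.95 mm; (whole slice rotated 55° about Z — lengths, areas and connectivity unchanged). So its perimeter = 54.95 mm. Layer 14 (z = 3.92): the cone (r1=5.5→r2=1.5) has section circumradius 4.675 here — a regular 8-gon (perimeter = 2·8·4.675·sin(180°/8) = 28.62 mm); the sphere at (13, 12) is not intersected at this z (|z−center|=6.080 > r=5.5); Combining (union): only the cone is present, so the union is just that shape — boundary = 28.62 mm; (whole slice rotated 55° about Z — lengths, areas and connectivity unchanged). So its perimeter = 28.62 mm. Layer 34 is larger (54.95 vs 28.62 mm).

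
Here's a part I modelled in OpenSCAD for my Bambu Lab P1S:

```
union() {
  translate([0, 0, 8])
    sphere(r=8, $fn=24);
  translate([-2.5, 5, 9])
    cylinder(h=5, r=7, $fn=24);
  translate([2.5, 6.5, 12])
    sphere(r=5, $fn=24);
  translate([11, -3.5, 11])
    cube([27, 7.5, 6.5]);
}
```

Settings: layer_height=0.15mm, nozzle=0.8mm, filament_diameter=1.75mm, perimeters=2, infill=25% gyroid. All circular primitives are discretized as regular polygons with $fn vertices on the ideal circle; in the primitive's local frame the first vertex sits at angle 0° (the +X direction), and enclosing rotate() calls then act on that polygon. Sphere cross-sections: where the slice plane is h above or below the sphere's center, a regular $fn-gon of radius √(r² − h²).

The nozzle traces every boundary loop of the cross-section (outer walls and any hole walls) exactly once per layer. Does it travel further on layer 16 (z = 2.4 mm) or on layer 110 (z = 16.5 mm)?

layer 110 (z = 16.5 mm)

Layer 16 (z = 2.4): the sphere: section is a regular 24-gon, circumradius = √(r²−h²) = √(8²−5.6²) = 5.713 (perimeter = 2·24·5.713·sin(180°/24) = 35.79 mm); the cylinder at (-2.5, 5) is absent (z outside [9, 14]); the sphere at (2.5, 6.5) does not reach this height (|z−center|=9.600 > r=5); the cube at (11, -3.5) does not reach this height (z outside [11, 17.5]); Merging all regions: only the r=8 sphere is present, so the union is just that shape — boundary = 35.79 mm. So its perimeter = 35.79 mm. Layer 110 (z = 16.5): the sphere is not intersected at this z (|z−center|=8.500 > r=8); the cylinder at (-2.5, 5) is not intersected at this z (z outside [9, 14]); the sphere at (2.5, 6.5): section is a regular 24-gon, circumradius = √(r²−h²) = √(5²−4.5²) = 2.179 (perimeter = 2·24·2.179·sin(180°/24) = 13.65 mm); the cube at (11, -3.5) (footprint 27×7.5) is included at this height (perimeter 69.00 mm); Taking the union: the 2 present regions are separate (no shared area or edge), so areas and boundary lengths simply add and each stays a separate island — boundary = 82.65 mm. So its perimeter = 82.65 mm. Layer 110 is larger (82.65 vs 35.79 mm).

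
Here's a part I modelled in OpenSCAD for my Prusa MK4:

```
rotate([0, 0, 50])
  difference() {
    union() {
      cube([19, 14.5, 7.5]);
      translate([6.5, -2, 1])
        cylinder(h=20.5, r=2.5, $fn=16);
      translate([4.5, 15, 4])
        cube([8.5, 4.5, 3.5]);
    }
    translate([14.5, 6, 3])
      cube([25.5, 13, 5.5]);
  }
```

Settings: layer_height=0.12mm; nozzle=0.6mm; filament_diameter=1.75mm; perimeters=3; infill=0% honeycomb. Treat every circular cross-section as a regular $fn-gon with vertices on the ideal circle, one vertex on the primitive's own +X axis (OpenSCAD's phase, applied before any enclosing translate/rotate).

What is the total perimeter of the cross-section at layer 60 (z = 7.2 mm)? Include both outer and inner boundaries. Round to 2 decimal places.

102.70 mm

At z = 7.2 mm: the 19×14.5 cube contributes its full rectangle (perimeter 67.00 mm); the r=2.5 cylinder at (6.5, -2) gives a regular 16-gon of circumradius 2.5 (constant along its height) (perimeter = 2·16·2.500·sin(180°/16) = 15.61 mm); the cube at (4.5, 15) is present — its section is the full 8.5×4.5 rectangle (perimeter 26.00 mm); Combining (union): the regions partially overlap (shared area 0.92 mm²), so the edge portions inside another operand are dropped and the merged outline is re-measured after clipping — boundary = 102.70 mm; the cube at (14.5, 6) is present — its section is the full 25.5×13 rectangle (perimeter 77.00 mm); Taking the first minus the rest: starting from that combined region, the 25.5×13 cube at (14.5, 6) partially overlaps it — only the 38.25 mm² overlap (of its 331.50 mm²) is removed, clipping the outline — boundary = 102.70 mm; (whole slice rotated 50° about Z — lengths, areas and connectivity unchanged). Overall, the cross-section has 2 separate islands. Total boundary length (outer) = 102.70 mm.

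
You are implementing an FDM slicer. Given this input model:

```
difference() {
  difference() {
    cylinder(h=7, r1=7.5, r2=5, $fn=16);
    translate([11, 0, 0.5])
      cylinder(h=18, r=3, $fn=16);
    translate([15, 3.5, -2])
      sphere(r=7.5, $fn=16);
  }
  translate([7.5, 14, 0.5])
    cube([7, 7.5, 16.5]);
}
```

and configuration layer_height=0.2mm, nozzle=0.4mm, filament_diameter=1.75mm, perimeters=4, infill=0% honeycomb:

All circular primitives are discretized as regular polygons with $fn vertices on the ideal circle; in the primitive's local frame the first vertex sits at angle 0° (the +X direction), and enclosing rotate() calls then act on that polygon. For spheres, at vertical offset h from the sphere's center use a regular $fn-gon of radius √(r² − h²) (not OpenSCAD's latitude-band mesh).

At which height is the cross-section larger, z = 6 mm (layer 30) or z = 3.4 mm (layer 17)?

layer 17 (z = 3.4 mm)

Layer 30 (z = 6): the cone (r1=7.5→r2=5) has section circumradius 5.357 here — a regular 16-gon (area = (16/2)·5.357²·sin(360°/16) = 87.86 mm²); the r=3 cylinder at (11, 0) contributes a regular 16-gon of circumradius 3 (area = (16/2)·3.000²·sin(360°/16) = 27.55 mm²); the sphere at (15, 3.5) is not intersected at this z (|z−center|=8.000 > r=7.5); Subtracting the remaining from the first: starting from the cone (87.86 mm²), the r=3 cylinder at (11, 0) misses the remaining region (no effect) — area = 87.86 mm²; the 7×7.5 cube at (7.5, 14) contributes its full rectangle (area 52.50 mm²); Subtracting the remaining from the first: starting from the result so far (87.86 mm²), the 7×7.5 cube at (7.5, 14) misses the remaining region (no effect) — area = 87.86 mm². So its area = 87.86 mm². Layer 17 (z = 3.4): the cone: at t=0.486 of its height the radius interpolates to r₁+(r₂−r₁)t = 6.286, giving a regular 16-gon of that circumradius (area = (16/2)·6.286²·sin(360°/16) = 120.96 mm²); the r=3 cylinder at (11, 0) contributes a regular 16-gon of circumradius 3 (area = (16/2)·3.000²·sin(360°/16) = 27.55 mm²); the r=7.5 sphere at (15, 3.5) slices to a regular 16-gon of circumradius 5.205 (√(r²−h²) with h=5.4 from center) (area = (16/2)·5.205²·sin(360°/16) = 82.94 mm²); Taking the first minus the rest: starting from the cone (120.96 mm²), the r=3 cylinder at (11, 0) misses the remaining region (no effect); the r=7.5 sphere at (15, 3.5) misses the remaining region (no effect) — area = 120.96 mm²; the cube at (7.5, 14) is present — its section is the full 7×7.5 rectangle (area 52.50 mm²); Taking the first minus the rest: starting from the result so far (120.96 mm²), the 7×7.5 cube at (7.5, 14) misses the remaining region (no effect) — area = 120.96 mm². So its area = 120.96 mm². Layer 17 is larger (120.96 vs 87.86 mm²).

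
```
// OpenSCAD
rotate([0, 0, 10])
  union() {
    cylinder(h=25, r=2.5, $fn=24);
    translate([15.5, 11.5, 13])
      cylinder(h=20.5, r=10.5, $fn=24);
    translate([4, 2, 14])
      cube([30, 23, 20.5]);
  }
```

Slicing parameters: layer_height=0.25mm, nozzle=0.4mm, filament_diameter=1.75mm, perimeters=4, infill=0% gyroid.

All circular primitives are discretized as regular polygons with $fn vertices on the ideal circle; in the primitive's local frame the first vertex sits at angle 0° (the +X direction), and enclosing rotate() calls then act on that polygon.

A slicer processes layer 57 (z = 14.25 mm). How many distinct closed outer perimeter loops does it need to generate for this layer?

At z = 14.25 mm: the cylinder: section is a regular 24-gon, circumradius r=2.5; the r=10.5 cylinder at (15.5, 11.5) contributes a regular 24-gon of circumradius 10.5; the cube at (4, 2) is present — its section is the full 30×23 rectangle; Taking the union: the regions partially overlap (shared area 336.96 mm²), so overlapping operands fuse into one piece — 2 connected regions; (whole slice rotated 10° about Z — lengths, areas and connectivity unchanged). The result has 2 disconnected regions.

2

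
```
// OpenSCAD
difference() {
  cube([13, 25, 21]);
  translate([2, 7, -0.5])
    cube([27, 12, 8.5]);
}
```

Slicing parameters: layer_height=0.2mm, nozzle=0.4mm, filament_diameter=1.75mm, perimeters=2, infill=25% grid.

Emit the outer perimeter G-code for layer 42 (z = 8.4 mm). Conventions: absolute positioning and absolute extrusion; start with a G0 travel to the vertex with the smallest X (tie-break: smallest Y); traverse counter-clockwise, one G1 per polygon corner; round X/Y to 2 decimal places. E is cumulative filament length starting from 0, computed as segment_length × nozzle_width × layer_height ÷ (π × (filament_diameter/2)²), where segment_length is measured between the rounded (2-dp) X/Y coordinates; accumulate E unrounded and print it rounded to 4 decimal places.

G0 X0.00 Y0.00 Z8.40
G1 X13.00 Y0.00 E0.4324
G1 X13.00 Y25.00 E1.2639
G1 X0.00 Y25.00 E1.6963
G1 X0.00 Y0.00 E2.5278

At z = 8.4 mm: the cube is present — its section is the full 13×25 rectangle; the cube at (2, 7) is not intersected at this z (z outside [-0.5, 8]); Subtracting the remaining from the first: none of the subtracted shapes is present at this height, so the 13×25 cube is unchanged — 1 connected region. The outline is a single polygon with 4 vertices. Extrusion per mm of travel: 0.4 × 0.2 / (π × 0.875²) = 0.033260. Accumulating E over each segment gives final E = 2.5278.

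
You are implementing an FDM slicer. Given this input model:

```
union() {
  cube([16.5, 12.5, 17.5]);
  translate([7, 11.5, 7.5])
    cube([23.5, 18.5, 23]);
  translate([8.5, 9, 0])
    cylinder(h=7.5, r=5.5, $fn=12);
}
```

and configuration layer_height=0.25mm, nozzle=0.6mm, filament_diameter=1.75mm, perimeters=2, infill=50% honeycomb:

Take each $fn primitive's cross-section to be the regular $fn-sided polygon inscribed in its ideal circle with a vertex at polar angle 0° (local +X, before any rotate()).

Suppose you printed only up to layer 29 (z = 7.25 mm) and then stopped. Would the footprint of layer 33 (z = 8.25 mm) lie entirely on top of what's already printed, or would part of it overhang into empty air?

Compare the two slices. At z = 7.25: the cube (footprint 16.5×12.5) is included at this height (area 206.25 mm²); the cube at (7, 11.5) does not reach this height (z outside [7.5, 30.5]); the r=5.5 cylinder at (8.5, 9) gives a regular 12-gon of circumradius 5.5 (constant along its height) (area = (12/2)·5.500²·sin(360°/12) = 90.75 mm²); Combining (union): the regions partially overlap — summed areas 297.00 mm² minus the doubly-counted overlap 80.18 mm² gives 216.82 mm² — area = 216.82 mm². At z = 8.25: the cube is present — its section is the full 16.5×12.5 rectangle (area 206.25 mm²); the cube at (7, 11.5) (footprint 23.5×18.5) is included at this height (area 434.75 mm²); the cylinder at (8.5, 9) does not reach this height (z outside [0, 7.5]); Combining (union): the regions partially overlap — summed areas 641.00 mm² minus the doubly-counted overlap 9.50 mm² gives 631.50 mm² — area = 631.50 mm². Checking containment: at z = 8.25 the cross-section extends beyond the z = 7.25 cross-section by about 417.27 mm².

part overhangs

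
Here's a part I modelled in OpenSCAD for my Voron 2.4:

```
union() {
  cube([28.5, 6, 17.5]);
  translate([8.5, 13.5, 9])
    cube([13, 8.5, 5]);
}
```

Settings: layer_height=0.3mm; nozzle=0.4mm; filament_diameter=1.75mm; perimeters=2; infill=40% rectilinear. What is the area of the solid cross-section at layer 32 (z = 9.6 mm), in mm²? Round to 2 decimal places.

281.50 mm²

At z = 9.6 mm: the 28.5×6 cube contributes its full rectangle (area 171.00 mm²); the cube at (8.5, 13.5) (footprint 13×8.5) is included at this height (area 110.50 mm²); Merging all regions: the 2 present regions are separate (no shared area or edge), so areas and boundary lengths simply add and each stays a separate island — area = 281.50 mm². Overall, the cross-section has 2 separate islands. Net area = 281.50 mm².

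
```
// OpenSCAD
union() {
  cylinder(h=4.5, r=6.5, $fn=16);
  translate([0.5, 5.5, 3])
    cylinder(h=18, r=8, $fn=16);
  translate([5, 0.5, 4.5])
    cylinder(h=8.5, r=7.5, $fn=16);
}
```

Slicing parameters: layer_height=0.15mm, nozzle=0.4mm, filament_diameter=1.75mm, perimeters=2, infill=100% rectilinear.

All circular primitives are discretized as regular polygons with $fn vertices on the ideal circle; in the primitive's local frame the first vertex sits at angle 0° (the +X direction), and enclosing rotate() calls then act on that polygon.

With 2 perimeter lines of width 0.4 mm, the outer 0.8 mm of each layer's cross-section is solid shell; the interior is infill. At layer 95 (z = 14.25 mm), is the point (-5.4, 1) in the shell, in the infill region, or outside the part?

At z = 14.25 mm: the cylinder does not reach this height (z outside [0, 4.5]); the r=8 cylinder at (0.5, 5.5) gives a regular 16-gon of circumradius 8 (constant along its height); the cylinder at (5, 0.5) is absent (z outside [4.5, 13]); Taking the union: only the r=8 cylinder at (0.5, 5.5) is present, so the union is just that shape — 1 connected region. Overall, the cross-section is a single solid region. The nearest boundary edge runs (-6.89, 2.44)→(-5.16, -0.16); distance from the point to it = 0.44 mm. The point is inside the cross-section, 0.44 mm from the nearest boundary — within the 0.8 mm shell band (2 × 0.4).

shell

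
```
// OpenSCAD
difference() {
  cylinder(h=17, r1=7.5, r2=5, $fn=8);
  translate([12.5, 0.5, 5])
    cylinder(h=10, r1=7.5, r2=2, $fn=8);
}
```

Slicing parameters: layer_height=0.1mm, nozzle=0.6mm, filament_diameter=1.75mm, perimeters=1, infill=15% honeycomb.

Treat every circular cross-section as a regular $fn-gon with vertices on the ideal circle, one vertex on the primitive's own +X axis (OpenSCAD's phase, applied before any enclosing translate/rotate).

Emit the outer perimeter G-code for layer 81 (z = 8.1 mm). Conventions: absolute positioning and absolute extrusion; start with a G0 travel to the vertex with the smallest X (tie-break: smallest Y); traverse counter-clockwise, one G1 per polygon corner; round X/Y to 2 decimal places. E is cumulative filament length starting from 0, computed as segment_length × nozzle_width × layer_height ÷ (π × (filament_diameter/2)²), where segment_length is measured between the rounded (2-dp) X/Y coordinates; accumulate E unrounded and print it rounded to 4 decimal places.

At z = 8.1 mm: the cone contributes a regular 8-gon of circumradius 6.309 (interpolated between r1=7.5 and r2=5 at t=0.476); the cone at (12.5, 0.5) (r1=7.5→r2=2) has section circumradius 5.795 here — a regular 8-gon; Subtracting the remaining from the first: starting from the cone, the cone at (12.5, 0.5) misses the remaining region (no effect) — 1 connected region. The outline is a single polygon with 8 vertices. Extrusion per mm of travel: 0.6 × 0.1 / (π × 0.875²) = 0.024945. Accumulating E over each segment gives final E = 0.9636.

G0 X-6.31 Y0.00 Z8.10
G1 X-4.46 Y-4.46 E0.1204
G1 X0.00 Y-6.31 E0.2409
G1 X4.46 Y-4.46 E0.3613
G1 X6.31 Y0.00 E0.4818
G1 X4.46 Y4.46 E0.6022
G1 X0.00 Y6.31 E0.7227
G1 X-4.46 Y4.46 E0.8431
G1 X-6.31 Y0.00 E0.9636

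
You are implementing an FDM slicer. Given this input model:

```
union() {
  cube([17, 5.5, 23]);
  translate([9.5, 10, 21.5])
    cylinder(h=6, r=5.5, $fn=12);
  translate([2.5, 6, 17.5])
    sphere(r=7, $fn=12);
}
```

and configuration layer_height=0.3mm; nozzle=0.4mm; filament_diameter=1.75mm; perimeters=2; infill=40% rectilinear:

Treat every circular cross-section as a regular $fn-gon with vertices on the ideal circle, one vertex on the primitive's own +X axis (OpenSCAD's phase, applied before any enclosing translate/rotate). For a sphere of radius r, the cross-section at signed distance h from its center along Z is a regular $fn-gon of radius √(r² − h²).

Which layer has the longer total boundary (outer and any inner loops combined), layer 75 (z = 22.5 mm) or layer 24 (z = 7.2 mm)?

layer 75 (z = 22.5 mm)

Layer 75 (z = 22.5): the 17×5.5 cube contributes its full rectangle (perimeter 45.00 mm); the r=5.5 cylinder at (9.5, 10) contributes a regular 12-gon of circumradius 5.5 (perimeter = 2·12·5.500·sin(180°/12) = 34.16 mm); the sphere at (2.5, 6): section is a regular 12-gon, circumradius = √(r²−h²) = √(7²−5²) = 4.899 (perimeter = 2·12·4.899·sin(180°/12) = 30.43 mm); Combining (union): the regions partially overlap (shared area 38.04 mm²), so the edge portions inside another operand are dropped and the merged outline is re-measured after clipping — boundary = 65.01 mm. So its perimeter = 65.01 mm. Layer 24 (z = 7.2): the cube is present — its section is the full 17×5.5 rectangle (perimeter 45.00 mm); the cylinder at (9.5, 10) is absent (z outside [21.5, 27.5]); the sphere at (2.5, 6) is not intersected at this z (|z−center|=10.300 > r=7); Combining (union): only the 17×5.5 cube is present, so the union is just that shape — boundary = 45.00 mm. So its perimeter = 45.00 mm. Layer 75 is larger (65.01 vs 45.00 mm).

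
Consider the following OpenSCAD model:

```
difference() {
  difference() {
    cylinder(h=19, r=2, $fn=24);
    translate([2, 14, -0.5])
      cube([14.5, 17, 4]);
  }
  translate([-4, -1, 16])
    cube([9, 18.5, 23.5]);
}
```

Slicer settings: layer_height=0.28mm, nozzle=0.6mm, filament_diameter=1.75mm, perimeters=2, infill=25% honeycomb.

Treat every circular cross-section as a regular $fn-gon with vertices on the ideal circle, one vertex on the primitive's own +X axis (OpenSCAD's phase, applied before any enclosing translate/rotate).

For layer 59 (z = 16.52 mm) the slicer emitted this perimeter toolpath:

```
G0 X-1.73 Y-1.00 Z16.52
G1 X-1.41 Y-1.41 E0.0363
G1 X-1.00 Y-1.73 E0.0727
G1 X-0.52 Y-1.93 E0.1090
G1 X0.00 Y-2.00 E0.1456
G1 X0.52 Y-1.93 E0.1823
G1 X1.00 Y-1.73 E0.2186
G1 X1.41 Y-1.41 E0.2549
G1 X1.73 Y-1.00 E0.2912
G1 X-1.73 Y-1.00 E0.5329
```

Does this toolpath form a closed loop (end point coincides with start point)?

Start point (G0): (-1.73, -1.00). End point (last G1): the path returns to the start — closed.

yes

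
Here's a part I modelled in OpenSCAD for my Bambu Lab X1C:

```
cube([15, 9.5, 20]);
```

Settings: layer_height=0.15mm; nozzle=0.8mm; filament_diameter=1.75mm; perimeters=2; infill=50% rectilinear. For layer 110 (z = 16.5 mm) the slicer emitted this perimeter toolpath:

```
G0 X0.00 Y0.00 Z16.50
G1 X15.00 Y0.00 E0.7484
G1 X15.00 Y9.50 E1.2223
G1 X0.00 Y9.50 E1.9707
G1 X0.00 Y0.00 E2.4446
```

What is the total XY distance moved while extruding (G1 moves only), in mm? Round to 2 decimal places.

49.00 mm

Sum the Euclidean lengths of each G1 segment: total = 49.00 mm.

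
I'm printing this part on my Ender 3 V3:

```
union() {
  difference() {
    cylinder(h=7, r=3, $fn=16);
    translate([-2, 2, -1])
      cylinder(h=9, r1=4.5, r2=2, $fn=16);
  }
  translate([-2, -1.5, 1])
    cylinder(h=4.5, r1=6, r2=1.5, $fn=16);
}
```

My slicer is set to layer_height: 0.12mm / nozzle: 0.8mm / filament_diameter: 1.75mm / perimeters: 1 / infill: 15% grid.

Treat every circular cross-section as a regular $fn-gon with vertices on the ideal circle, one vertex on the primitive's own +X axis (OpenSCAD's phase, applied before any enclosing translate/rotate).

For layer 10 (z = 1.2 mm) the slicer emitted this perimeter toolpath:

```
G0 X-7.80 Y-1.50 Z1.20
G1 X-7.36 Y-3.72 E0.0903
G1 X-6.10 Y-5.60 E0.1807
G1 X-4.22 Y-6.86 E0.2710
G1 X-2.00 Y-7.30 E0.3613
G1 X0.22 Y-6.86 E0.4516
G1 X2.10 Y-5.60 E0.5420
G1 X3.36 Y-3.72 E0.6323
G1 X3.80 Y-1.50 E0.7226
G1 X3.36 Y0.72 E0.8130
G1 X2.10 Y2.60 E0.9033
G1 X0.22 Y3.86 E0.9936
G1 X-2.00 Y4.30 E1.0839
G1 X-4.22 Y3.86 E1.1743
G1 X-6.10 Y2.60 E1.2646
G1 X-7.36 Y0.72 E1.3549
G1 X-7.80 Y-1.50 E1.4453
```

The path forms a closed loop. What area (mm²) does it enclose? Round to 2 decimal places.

Apply the shoelace formula to the sequence of (X, Y) vertices; enclosed area = 103.00 mm².

103.00 mm²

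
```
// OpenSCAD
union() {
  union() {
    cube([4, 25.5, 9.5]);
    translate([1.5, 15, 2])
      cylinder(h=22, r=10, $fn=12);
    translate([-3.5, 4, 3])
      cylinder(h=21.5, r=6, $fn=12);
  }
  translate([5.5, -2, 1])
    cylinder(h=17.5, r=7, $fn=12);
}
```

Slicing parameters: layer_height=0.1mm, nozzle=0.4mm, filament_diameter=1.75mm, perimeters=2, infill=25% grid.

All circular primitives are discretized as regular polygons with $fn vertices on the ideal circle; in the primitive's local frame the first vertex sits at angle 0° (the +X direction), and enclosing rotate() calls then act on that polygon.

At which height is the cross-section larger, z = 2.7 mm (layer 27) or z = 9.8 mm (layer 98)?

layer 98 (z = 9.8 mm)

Layer 27 (z = 2.7): the 4×25.5 cube contributes its full rectangle (area 102.00 mm²); the r=10 cylinder at (1.5, 15) gives a regular 12-gon of circumradius 10 (constant along its height) (area = (12/2)·10.000²·sin(360°/12) = 300.00 mm²); the cylinder at (-3.5, 4) does not reach this height (z outside [3, 24.5]); Combining (union): the regions partially overlap — summed areas 402.00 mm² minus the doubly-counted overlap 77.72 mm² gives 324.28 mm² — area = 324.28 mm²; the r=7 cylinder at (5.5, -2) contributes a regular 12-gon of circumradius 7 (area = (12/2)·7.000²·sin(360°/12) = 147.00 mm²); Merging all regions: the regions partially overlap — summed areas 471.28 mm² minus the doubly-counted overlap 14.78 mm² gives 456.49 mm² — area = 456.49 mm². So its area = 456.49 mm². Layer 98 (z = 9.8): the cube does not reach this height (z outside [0, 9.5]); the r=10 cylinder at (1.5, 15) gives a regular 12-gon of circumradius 10 (constant along its height) (area = (12/2)·10.000²·sin(360°/12) = 300.00 mm²); the r=6 cylinder at (-3.5, 4) contributes a regular 12-gon of circumradius 6 (area = (12/2)·6.000²·sin(360°/12) = 108.00 mm²); Combining (union): the regions partially overlap — summed areas 408.00 mm² minus the doubly-counted overlap 23.00 mm² gives 385.00 mm² — area = 385.00 mm²; the r=7 cylinder at (5.5, -2) gives a regular 12-gon of circumradius 7 (constant along its height) (area = (12/2)·7.000²·sin(360°/12) = 147.00 mm²); Combining (union): the regions partially overlap — summed areas 532.00 mm² minus the doubly-counted overlap 8.53 mm² gives 523.47 mm² — area = 523.47 mm². So its area = 523.47 mm². Layer 98 is larger (523.47 vs 456.49 mm²).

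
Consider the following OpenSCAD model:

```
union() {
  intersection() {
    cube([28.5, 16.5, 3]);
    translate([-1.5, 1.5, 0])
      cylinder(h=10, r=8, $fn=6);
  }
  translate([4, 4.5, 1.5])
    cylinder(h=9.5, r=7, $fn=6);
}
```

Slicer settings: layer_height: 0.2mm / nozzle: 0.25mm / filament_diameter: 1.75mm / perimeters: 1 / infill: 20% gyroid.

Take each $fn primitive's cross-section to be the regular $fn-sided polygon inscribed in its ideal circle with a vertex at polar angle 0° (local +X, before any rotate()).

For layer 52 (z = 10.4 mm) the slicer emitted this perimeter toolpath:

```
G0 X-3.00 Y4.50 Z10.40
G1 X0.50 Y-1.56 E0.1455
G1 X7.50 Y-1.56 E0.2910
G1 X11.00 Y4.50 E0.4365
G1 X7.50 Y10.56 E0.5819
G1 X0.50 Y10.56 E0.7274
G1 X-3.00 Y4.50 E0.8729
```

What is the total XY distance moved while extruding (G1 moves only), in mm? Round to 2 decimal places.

41.99 mm

Sum the Euclidean lengths of each G1 segment: total = 41.99 mm.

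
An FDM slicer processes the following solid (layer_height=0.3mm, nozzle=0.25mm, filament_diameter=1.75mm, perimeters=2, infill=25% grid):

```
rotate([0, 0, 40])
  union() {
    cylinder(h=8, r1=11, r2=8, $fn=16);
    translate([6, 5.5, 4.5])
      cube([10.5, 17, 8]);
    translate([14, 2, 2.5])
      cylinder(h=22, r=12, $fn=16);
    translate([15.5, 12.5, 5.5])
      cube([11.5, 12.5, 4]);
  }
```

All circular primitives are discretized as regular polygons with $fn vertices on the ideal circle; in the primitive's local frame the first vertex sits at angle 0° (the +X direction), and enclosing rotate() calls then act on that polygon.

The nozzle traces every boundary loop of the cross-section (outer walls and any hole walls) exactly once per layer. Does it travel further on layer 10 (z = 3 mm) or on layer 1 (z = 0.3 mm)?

layer 10 (z = 3 mm)

Layer 10 (z = 3): the cone (r1=11→r2=8) has section circumradius 9.875 here — a regular 16-gon (perimeter = 2·16·9.875·sin(180°/16) = 61.65 mm); the cube at (6, 5.5) does not reach this height (z outside [4.5, 12.5]); the r=12 cylinder at (14, 2) contributes a regular 16-gon of circumradius 12 (perimeter = 2·16·12.000·sin(180°/16) = 74.91 mm); the cube at (15.5, 12.5) does not reach this height (z outside [5.5, 9.5]); Combining (union): the regions partially overlap (shared area 83.74 mm²), so the edge portions inside another operand are dropped and the merged outline is re-measured after clipping — boundary = 99.59 mm; (whole slice rotated 40° about Z — lengths, areas and connectivity unchanged). So its perimeter = 99.59 mm. Layer 1 (z = 0.3): the cone (r1=11→r2=8) has section circumradius 10.887 here — a regular 16-gon (perimeter = 2·16·10.887·sin(180°/16) = 67.97 mm); the cube at (6, 5.5) is not intersected at this z (z outside [4.5, 12.5]); the cylinder at (14, 2) is not intersected at this z (z outside [2.5, 24.5]); the cube at (15.5, 12.5) is not intersected at this z (z outside [5.5, 9.5]); Combining (union): only the cone is present, so the union is just that shape — boundary = 67.97 mm; (rotated 40° about Z; rotation is an isometry so areas/perimeters/island counts are preserved). So its perimeter = 67.97 mm. Layer 10 is larger (99.59 vs 67.97 mm).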